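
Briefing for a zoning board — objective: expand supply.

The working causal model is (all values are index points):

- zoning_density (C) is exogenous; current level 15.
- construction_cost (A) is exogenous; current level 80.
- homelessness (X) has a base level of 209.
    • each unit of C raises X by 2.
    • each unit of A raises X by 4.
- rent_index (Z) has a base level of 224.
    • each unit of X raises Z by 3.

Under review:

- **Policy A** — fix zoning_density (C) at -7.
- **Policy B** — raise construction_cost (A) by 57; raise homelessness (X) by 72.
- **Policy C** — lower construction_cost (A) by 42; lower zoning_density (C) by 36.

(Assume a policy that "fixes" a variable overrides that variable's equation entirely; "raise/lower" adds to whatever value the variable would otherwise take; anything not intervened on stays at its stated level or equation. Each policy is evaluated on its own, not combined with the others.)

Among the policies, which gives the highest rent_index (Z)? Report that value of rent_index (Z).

Policy A (C := -7):
  C = -7
  A = 80
  X = 209 + 2·(-7) + 4·80 = 515
  Z = 224 + 3·515 = 1769
Policy B (A + 57, X + 72):
  C = 15
  A = 80 + 57 = 137
  X = 209 + 2·15 + 4·137 (+72 from intervention) = 859
  Z = 224 + 3·859 = 2801
Policy C (A − 42, C − 36):
  C = 15 − 36 = -21
  A = 80 − 42 = 38
  X = 209 + 2·(-21) + 4·38 = 319
  Z = 224 + 3·319 = 1181
Comparing — Policy A: Z=1769, Policy B: Z=2801, Policy C: Z=1181. Highest is 2801 (Policy B).

2801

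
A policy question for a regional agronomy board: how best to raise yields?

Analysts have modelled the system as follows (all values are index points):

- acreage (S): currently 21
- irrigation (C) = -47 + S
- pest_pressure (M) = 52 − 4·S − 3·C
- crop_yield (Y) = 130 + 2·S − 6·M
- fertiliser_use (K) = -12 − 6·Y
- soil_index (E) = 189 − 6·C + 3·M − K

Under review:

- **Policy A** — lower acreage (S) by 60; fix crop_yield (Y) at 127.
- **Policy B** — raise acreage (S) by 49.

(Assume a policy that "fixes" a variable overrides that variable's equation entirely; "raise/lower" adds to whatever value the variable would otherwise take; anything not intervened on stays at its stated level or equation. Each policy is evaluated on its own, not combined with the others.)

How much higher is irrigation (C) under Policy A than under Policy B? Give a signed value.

-109

Policy A (S − 60, Y := 127):
  S = 21 − 60 = -39
  C = -47 + (-39) = -86
Policy B (S + 49):
  S = 21 + 49 = 70
  C = -47 + 70 = 23
C: -86 − 23 = -109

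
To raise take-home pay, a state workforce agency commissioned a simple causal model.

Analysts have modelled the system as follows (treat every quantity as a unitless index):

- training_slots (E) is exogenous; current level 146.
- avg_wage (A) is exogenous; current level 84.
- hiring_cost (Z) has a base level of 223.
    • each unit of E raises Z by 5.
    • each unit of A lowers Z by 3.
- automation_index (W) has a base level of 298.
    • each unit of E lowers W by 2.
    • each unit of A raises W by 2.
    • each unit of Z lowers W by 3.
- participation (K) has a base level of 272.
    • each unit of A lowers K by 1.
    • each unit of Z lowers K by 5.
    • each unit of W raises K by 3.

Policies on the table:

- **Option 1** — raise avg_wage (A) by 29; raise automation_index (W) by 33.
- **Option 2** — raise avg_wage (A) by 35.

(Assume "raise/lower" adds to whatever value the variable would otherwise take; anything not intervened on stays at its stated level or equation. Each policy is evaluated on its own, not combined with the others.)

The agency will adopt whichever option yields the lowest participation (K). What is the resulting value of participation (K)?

Option 1 (A + 29, W + 33):
  E = 146
  A = 84 + 29 = 113
  Z = 223 + 5·146 − 3·113 = 614
  W = 298 − 2·146 + 2·113 − 3·614 (+33 from intervention) = -1577
  K = 272 − 113 − 5·614 + 3·(-1577) = -7642
Option 2 (A + 35):
  E = 146
  A = 84 + 35 = 119
  Z = 223 + 5·146 − 3·119 = 596
  W = 298 − 2·146 + 2·119 − 3·596 = -1544
  K = 272 − 119 − 5·596 + 3·(-1544) = -7459
Comparing — Option 1: K=-7642, Option 2: K=-7459. Lowest is -7642 (Option 1).

-7642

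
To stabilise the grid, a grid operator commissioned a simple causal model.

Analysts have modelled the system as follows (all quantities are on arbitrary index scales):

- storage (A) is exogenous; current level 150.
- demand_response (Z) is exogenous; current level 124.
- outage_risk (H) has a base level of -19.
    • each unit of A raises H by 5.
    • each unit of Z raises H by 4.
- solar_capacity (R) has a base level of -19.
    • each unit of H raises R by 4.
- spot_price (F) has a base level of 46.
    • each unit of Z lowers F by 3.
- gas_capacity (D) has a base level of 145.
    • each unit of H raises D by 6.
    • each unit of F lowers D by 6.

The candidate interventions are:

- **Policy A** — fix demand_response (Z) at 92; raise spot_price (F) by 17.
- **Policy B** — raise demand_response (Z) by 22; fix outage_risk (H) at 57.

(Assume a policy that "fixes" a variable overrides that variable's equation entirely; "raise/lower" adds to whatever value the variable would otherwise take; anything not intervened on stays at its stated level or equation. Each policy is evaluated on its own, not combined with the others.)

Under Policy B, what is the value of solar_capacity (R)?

209

Policy B (Z + 22, H := 57):
  A = 150
  Z = 124 + 22 = 146
  H = 57
  R = -19 + 4·57 = 209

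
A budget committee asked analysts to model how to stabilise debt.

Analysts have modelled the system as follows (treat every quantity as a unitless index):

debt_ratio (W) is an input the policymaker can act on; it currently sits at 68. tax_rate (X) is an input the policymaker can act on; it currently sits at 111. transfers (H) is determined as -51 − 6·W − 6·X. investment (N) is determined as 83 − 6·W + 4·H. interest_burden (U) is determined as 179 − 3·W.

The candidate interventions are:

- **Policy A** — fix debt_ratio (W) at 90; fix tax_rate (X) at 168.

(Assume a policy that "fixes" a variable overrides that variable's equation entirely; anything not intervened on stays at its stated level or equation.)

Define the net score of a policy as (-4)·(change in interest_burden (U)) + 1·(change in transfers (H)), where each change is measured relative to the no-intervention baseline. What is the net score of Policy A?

Baseline:
  W = 68
  X = 111
  H = -51 − 6·68 − 6·111 = -1125
  U = 179 − 3·68 = -25
Policy A (W := 90, X := 168):
  W = 90
  X = 168
  H = -51 − 6·90 − 6·168 = -1599
  U = 179 − 3·90 = -91
ΔU = -91 − (-25) = -66; ΔH = -1599 − (-1125) = -474
Score = (-4)·(-66) + 1·(-474) = -210

-210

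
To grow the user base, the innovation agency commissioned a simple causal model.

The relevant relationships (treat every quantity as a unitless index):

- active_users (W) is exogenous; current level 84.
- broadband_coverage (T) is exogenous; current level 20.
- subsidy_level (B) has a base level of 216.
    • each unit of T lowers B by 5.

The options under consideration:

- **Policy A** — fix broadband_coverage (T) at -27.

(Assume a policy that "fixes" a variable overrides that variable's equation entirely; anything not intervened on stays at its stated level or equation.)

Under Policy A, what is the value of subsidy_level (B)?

Policy A (T := -27):
  T = -27
  B = 216 − 5·(-27) = 351

351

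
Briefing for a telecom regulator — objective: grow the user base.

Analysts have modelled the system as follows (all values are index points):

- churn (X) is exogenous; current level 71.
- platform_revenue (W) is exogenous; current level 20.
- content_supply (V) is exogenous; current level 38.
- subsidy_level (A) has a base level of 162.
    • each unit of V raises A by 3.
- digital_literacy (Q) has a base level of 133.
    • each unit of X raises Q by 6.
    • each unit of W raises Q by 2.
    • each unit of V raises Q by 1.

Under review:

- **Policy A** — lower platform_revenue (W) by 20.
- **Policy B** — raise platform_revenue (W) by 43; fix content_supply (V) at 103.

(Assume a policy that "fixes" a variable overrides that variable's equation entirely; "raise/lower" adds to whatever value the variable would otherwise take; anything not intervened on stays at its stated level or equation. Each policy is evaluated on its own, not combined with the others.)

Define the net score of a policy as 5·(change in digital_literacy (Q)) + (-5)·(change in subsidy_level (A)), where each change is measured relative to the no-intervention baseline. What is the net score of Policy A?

Baseline:
  X = 71
  W = 20
  V = 38
  A = 162 + 3·38 = 276
  Q = 133 + 6·71 + 2·20 + 38 = 637
Policy A (W − 20):
  X = 71
  W = 20 − 20 = 0
  V = 38
  A = 162 + 3·38 = 276
  Q = 133 + 6·71 + 2·0 + 38 = 597
ΔQ = 597 − 637 = -40; ΔA = 276 − 276 = 0
Score = 5·(-40) + (-5)·0 = -200

-200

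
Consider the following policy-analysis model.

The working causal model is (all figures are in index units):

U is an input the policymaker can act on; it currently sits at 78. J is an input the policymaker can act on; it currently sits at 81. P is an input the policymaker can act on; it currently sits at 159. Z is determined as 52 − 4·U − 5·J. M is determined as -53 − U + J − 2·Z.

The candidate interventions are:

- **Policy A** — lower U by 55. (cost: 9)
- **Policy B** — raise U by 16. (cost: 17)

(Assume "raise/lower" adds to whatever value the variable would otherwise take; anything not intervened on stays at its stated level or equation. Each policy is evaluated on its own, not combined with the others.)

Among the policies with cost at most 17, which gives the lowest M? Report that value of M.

Policy A (U − 55):
  U = 78 − 55 = 23
  J = 81
  Z = 52 − 4·23 − 5·81 = -445
  M = -53 − 23 + 81 − 2·(-445) = 895
Policy B (U + 16):
  U = 78 + 16 = 94
  J = 81
  Z = 52 − 4·94 − 5·81 = -729
  M = -53 − 94 + 81 − 2·(-729) = 1392
Comparing — Policy A: M=895, Policy B: M=1392. Lowest is 895 (Policy A).

895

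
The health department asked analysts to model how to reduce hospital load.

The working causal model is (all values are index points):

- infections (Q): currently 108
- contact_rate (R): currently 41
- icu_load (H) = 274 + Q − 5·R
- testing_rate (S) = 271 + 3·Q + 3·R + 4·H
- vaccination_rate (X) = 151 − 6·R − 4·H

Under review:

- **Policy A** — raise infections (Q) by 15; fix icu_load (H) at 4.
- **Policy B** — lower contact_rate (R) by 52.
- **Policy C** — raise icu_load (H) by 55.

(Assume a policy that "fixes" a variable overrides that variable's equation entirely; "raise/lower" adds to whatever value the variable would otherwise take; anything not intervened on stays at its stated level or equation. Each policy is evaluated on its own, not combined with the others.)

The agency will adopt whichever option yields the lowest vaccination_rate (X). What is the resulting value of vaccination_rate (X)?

Policy A (Q + 15, H := 4):
  Q = 108 + 15 = 123
  R = 41
  H = 4
  X = 151 − 6·41 − 4·4 = -111
Policy B (R − 52):
  Q = 108
  R = 41 − 52 = -11
  H = 274 + 108 − 5·(-11) = 437
  X = 151 − 6·(-11) − 4·437 = -1531
Policy C (H + 55):
  Q = 108
  R = 41
  H = 274 + 108 − 5·41 (+55 from intervention) = 232
  X = 151 − 6·41 − 4·232 = -1023
Comparing — Policy A: X=-111, Policy B: X=-1531, Policy C: X=-1023. Lowest is -1531 (Policy B).

-1531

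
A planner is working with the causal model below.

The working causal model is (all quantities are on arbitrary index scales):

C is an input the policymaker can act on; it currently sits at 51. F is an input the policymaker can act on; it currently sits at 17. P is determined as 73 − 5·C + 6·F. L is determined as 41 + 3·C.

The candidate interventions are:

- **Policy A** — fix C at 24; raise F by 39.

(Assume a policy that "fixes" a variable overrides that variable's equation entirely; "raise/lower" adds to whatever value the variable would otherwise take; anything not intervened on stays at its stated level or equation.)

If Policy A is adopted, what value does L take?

113

Policy A (C := 24, F + 39):
  C = 24
  L = 41 + 3·24 = 113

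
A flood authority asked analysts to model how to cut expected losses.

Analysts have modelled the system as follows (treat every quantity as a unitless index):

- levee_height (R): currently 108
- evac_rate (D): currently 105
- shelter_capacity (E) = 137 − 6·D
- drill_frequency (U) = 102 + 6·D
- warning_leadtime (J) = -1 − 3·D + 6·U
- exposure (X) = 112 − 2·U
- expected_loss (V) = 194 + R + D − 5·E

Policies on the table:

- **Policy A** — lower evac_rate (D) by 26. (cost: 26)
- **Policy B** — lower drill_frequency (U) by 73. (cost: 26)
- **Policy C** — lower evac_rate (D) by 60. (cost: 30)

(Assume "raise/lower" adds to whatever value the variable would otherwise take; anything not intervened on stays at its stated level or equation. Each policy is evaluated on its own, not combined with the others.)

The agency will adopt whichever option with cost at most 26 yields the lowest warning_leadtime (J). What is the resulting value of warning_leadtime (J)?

3218

Policy A (D − 26):
  D = 105 − 26 = 79
  U = 102 + 6·79 = 576
  J = -1 − 3·79 + 6·576 = 3218
Policy B (U − 73):
  D = 105
  U = 102 + 6·105 (−73 from intervention) = 659
  J = -1 − 3·105 + 6·659 = 3638
Comparing — Policy A: J=3218, Policy B: J=3638. Lowest is 3218 (Policy A).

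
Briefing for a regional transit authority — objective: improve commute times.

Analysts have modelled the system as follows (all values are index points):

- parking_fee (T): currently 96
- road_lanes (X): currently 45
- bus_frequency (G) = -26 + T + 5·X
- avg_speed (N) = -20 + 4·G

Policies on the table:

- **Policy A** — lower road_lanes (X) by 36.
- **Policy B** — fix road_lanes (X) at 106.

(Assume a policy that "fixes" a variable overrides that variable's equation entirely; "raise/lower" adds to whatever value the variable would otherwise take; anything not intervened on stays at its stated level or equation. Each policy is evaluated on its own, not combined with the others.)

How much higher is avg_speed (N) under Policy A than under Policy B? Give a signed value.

Policy A (X − 36):
  T = 96
  X = 45 − 36 = 9
  G = -26 + 96 + 5·9 = 115
  N = -20 + 4·115 = 440
Policy B (X := 106):
  T = 96
  X = 106
  G = -26 + 96 + 5·106 = 600
  N = -20 + 4·600 = 2380
N: 440 − 2380 = -1940

-1940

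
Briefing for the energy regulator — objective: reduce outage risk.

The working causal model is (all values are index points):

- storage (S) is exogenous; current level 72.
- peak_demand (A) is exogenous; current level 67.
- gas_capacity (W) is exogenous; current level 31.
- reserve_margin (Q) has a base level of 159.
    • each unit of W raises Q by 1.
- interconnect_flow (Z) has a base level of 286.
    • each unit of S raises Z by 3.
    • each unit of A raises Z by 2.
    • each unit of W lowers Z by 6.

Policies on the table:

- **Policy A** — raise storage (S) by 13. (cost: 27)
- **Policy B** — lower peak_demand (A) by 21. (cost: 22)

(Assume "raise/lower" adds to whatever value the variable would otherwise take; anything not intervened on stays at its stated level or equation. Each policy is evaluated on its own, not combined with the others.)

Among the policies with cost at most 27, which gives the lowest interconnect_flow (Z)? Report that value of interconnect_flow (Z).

Policy A (S + 13):
  S = 72 + 13 = 85
  A = 67
  W = 31
  Z = 286 + 3·85 + 2·67 − 6·31 = 489
Policy B (A − 21):
  S = 72
  A = 67 − 21 = 46
  W = 31
  Z = 286 + 3·72 + 2·46 − 6·31 = 408
Comparing — Policy A: Z=489, Policy B: Z=408. Lowest is 408 (Policy B).

408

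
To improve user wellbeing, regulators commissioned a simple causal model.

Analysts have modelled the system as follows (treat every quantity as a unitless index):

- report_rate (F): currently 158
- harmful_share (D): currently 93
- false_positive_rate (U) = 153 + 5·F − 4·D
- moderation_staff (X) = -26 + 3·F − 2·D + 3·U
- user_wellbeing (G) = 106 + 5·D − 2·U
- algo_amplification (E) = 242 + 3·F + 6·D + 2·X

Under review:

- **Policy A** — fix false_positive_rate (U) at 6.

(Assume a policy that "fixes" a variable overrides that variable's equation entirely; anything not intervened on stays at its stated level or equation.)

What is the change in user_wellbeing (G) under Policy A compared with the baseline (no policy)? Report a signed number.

Baseline:
  F = 158
  D = 93
  U = 153 + 5·158 − 4·93 = 571
  G = 106 + 5·93 − 2·571 = -571
Policy A (U := 6):
  F = 158
  D = 93
  U = 6
  G = 106 + 5·93 − 2·6 = 559
Change in G: 559 − (-571) = 1130

1130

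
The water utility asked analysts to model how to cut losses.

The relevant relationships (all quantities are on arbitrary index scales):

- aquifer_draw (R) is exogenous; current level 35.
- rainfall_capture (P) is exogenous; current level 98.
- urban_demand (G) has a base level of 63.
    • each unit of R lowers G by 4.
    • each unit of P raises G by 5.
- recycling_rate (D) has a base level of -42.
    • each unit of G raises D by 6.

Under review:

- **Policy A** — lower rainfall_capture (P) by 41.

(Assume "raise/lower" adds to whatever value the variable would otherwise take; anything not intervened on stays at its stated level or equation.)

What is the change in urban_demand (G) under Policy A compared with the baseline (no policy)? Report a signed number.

-205

Baseline:
  R = 35
  P = 98
  G = 63 − 4·35 + 5·98 = 413
Policy A (P − 41):
  R = 35
  P = 98 − 41 = 57
  G = 63 − 4·35 + 5·57 = 208
Change in G: 208 − 413 = -205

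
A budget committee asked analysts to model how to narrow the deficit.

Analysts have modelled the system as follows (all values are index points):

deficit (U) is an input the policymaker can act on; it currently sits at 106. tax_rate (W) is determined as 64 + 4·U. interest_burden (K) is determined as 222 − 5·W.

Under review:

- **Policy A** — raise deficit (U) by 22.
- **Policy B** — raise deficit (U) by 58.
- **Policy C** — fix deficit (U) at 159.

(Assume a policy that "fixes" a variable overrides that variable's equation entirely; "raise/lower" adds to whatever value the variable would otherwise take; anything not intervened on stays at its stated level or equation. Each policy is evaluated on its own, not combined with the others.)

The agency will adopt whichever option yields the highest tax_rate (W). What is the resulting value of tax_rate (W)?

720

Policy A (U + 22):
  U = 106 + 22 = 128
  W = 64 + 4·128 = 576
Policy B (U + 58):
  U = 106 + 58 = 164
  W = 64 + 4·164 = 720
Policy C (U := 159):
  U = 159
  W = 64 + 4·159 = 700
Comparing — Policy A: W=576, Policy B: W=720, Policy C: W=700. Highest is 720 (Policy B).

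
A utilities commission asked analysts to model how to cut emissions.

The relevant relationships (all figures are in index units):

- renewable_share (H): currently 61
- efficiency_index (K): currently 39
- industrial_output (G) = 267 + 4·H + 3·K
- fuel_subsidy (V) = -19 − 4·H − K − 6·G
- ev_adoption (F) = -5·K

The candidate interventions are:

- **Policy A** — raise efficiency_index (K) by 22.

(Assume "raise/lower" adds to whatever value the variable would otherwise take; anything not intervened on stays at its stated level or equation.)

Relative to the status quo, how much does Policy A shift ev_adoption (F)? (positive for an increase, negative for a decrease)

Baseline:
  K = 39
  F = 0 − 5·39 = -195
Policy A (K + 22):
  K = 39 + 22 = 61
  F = 0 − 5·61 = -305
Change in F: -305 − (-195) = -110

-110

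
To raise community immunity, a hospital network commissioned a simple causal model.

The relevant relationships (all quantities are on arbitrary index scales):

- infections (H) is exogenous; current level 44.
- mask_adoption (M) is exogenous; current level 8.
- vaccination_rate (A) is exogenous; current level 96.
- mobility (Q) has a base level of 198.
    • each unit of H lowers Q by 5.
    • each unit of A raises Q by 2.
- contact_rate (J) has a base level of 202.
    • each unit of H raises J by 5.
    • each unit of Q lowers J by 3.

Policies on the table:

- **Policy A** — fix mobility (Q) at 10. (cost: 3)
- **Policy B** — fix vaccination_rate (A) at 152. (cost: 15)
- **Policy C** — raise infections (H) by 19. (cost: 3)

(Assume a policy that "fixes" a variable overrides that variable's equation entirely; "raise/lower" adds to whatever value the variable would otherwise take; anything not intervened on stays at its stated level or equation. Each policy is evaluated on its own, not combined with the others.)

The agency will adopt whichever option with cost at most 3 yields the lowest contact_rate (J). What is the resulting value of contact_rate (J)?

292

Policy A (Q := 10):
  H = 44
  A = 96
  Q = 10
  J = 202 + 5·44 − 3·10 = 392
Policy C (H + 19):
  H = 44 + 19 = 63
  A = 96
  Q = 198 − 5·63 + 2·96 = 75
  J = 202 + 5·63 − 3·75 = 292
Comparing — Policy A: J=392, Policy C: J=292. Lowest is 292 (Policy C).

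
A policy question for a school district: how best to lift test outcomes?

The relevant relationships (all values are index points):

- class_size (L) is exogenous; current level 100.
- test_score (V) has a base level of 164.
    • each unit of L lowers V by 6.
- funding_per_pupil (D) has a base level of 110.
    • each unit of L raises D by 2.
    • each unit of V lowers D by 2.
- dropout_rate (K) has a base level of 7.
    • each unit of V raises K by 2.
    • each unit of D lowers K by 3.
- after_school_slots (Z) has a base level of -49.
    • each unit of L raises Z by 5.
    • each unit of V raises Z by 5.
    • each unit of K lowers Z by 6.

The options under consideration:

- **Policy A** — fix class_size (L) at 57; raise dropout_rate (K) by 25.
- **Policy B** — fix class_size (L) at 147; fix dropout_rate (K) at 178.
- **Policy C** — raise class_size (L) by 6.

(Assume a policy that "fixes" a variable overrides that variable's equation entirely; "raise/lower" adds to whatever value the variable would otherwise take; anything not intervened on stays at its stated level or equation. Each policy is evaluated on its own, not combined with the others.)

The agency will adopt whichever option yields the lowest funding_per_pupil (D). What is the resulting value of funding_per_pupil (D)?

580

Policy A (L := 57, K + 25):
  L = 57
  V = 164 − 6·57 = -178
  D = 110 + 2·57 − 2·(-178) = 580
Policy B (L := 147, K := 178):
  L = 147
  V = 164 − 6·147 = -718
  D = 110 + 2·147 − 2·(-718) = 1840
Policy C (L + 6):
  L = 100 + 6 = 106
  V = 164 − 6·106 = -472
  D = 110 + 2·106 − 2·(-472) = 1266
Comparing — Policy A: D=580, Policy B: D=1840, Policy C: D=1266. Lowest is 580 (Policy A).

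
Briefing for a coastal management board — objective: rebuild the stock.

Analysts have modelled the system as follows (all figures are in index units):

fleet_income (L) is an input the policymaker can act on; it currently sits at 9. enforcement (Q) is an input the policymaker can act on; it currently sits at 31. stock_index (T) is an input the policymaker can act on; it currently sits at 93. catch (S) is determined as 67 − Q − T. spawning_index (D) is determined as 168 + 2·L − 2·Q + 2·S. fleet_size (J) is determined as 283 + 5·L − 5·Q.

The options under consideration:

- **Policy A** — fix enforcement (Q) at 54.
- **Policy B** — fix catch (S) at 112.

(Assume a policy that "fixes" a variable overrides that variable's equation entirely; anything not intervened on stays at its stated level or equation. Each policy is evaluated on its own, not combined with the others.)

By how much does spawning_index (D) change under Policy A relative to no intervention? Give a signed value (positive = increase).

-92

Baseline:
  L = 9
  Q = 31
  T = 93
  S = 67 − 31 − 93 = -57
  D = 168 + 2·9 − 2·31 + 2·(-57) = 10
Policy A (Q := 54):
  L = 9
  Q = 54
  T = 93
  S = 67 − 54 − 93 = -80
  D = 168 + 2·9 − 2·54 + 2·(-80) = -82
Change in D: -82 − 10 = -92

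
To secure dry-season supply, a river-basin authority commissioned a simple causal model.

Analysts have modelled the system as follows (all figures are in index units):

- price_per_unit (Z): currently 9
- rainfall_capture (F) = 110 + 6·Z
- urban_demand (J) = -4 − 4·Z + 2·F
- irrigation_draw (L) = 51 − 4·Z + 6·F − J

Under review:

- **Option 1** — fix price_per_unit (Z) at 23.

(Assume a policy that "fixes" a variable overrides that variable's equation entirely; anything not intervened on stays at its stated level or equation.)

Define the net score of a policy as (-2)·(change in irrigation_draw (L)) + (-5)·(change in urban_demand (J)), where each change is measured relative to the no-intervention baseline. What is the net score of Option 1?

-1232

Baseline:
  Z = 9
  F = 110 + 6·9 = 164
  J = -4 − 4·9 + 2·164 = 288
  L = 51 − 4·9 + 6·164 − 288 = 711
Option 1 (Z := 23):
  Z = 23
  F = 110 + 6·23 = 248
  J = -4 − 4·23 + 2·248 = 400
  L = 51 − 4·23 + 6·248 − 400 = 1047
ΔL = 1047 − 711 = 336; ΔJ = 400 − 288 = 112
Score = (-2)·336 + (-5)·112 = -1232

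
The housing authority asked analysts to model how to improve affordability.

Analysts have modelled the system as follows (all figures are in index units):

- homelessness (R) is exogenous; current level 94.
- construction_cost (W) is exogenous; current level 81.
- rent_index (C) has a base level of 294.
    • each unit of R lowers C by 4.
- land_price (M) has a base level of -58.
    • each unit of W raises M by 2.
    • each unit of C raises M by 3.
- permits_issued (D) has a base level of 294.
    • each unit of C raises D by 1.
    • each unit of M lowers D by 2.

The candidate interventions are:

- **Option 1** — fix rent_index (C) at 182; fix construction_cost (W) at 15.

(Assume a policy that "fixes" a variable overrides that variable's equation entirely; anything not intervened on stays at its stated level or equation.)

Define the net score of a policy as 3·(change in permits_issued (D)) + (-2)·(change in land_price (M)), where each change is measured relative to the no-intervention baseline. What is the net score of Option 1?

-4488

Baseline:
  R = 94
  W = 81
  C = 294 − 4·94 = -82
  M = -58 + 2·81 + 3·(-82) = -142
  D = 294 + (-82) − 2·(-142) = 496
Option 1 (C := 182, W := 15):
  R = 94
  W = 15
  C = 182
  M = -58 + 2·15 + 3·182 = 518
  D = 294 + 182 − 2·518 = -560
ΔD = -560 − 496 = -1056; ΔM = 518 − (-142) = 660
Score = 3·(-1056) + (-2)·660 = -4488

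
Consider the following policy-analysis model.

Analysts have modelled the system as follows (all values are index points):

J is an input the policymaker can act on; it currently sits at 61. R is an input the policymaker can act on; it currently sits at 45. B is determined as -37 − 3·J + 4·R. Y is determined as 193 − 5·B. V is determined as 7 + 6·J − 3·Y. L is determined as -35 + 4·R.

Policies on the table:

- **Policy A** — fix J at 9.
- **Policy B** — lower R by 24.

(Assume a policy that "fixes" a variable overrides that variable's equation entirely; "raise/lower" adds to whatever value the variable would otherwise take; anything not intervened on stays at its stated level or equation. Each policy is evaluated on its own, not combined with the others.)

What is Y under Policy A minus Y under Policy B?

Policy A (J := 9):
  J = 9
  R = 45
  B = -37 − 3·9 + 4·45 = 116
  Y = 193 − 5·116 = -387
Policy B (R − 24):
  J = 61
  R = 45 − 24 = 21
  B = -37 − 3·61 + 4·21 = -136
  Y = 193 − 5·(-136) = 873
Y: -387 − 873 = -1260

-1260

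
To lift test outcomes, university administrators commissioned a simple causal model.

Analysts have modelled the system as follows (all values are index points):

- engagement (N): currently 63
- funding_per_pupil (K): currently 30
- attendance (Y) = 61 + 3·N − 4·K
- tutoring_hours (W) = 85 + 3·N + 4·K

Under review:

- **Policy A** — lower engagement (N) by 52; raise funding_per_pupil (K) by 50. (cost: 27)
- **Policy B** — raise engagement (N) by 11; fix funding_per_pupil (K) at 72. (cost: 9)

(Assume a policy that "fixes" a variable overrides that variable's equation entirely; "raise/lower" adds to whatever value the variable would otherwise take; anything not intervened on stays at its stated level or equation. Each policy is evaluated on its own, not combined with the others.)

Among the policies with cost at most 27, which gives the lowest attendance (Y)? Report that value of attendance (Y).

-226

Policy A (N − 52, K + 50):
  N = 63 − 52 = 11
  K = 30 + 50 = 80
  Y = 61 + 3·11 − 4·80 = -226
Policy B (N + 11, K := 72):
  N = 63 + 11 = 74
  K = 72
  Y = 61 + 3·74 − 4·72 = -5
Comparing — Policy A: Y=-226, Policy B: Y=-5. Lowest is -226 (Policy A).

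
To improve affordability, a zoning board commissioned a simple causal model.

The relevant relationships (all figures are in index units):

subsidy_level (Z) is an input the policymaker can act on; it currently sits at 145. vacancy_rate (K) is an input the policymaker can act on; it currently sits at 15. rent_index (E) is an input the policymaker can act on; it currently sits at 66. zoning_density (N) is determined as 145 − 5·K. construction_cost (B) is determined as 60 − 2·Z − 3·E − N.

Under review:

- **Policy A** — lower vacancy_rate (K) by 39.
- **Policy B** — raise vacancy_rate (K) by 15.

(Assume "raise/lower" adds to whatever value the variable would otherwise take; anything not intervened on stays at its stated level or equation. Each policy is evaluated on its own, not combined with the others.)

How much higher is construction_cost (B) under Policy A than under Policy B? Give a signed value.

Policy A (K − 39):
  Z = 145
  K = 15 − 39 = -24
  E = 66
  N = 145 − 5·(-24) = 265
  B = 60 − 2·145 − 3·66 − 265 = -693
Policy B (K + 15):
  Z = 145
  K = 15 + 15 = 30
  E = 66
  N = 145 − 5·30 = -5
  B = 60 − 2·145 − 3·66 − (-5) = -423
B: -693 − (-423) = -270

-270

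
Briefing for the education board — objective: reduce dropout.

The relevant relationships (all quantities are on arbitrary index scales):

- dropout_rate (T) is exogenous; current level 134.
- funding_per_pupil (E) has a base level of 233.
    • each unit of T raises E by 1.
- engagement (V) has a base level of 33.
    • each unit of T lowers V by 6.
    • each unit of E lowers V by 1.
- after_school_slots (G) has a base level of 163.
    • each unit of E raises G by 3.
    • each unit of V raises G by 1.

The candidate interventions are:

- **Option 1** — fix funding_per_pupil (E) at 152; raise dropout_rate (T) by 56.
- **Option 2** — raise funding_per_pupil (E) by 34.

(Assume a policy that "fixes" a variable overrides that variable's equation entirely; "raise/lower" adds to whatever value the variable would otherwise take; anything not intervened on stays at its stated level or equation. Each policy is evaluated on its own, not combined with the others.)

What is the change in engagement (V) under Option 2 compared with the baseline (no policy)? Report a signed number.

-34

Baseline:
  T = 134
  E = 233 + 134 = 367
  V = 33 − 6·134 − 367 = -1138
Option 2 (E + 34):
  T = 134
  E = 233 + 134 (+34 from intervention) = 401
  V = 33 − 6·134 − 401 = -1172
Change in V: -1172 − (-1138) = -34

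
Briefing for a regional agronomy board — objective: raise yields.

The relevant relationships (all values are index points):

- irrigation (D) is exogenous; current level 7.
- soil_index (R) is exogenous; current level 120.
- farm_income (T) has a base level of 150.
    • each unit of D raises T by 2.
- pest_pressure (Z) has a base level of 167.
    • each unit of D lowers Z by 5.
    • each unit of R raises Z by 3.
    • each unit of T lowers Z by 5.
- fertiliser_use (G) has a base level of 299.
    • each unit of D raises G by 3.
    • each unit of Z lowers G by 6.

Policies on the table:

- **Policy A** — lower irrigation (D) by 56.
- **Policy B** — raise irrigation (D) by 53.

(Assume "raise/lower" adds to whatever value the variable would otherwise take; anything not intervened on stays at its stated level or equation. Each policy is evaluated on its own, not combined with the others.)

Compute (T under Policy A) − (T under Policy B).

Policy A (D − 56):
  D = 7 − 56 = -49
  T = 150 + 2·(-49) = 52
Policy B (D + 53):
  D = 7 + 53 = 60
  T = 150 + 2·60 = 270
T: 52 − 270 = -218

-218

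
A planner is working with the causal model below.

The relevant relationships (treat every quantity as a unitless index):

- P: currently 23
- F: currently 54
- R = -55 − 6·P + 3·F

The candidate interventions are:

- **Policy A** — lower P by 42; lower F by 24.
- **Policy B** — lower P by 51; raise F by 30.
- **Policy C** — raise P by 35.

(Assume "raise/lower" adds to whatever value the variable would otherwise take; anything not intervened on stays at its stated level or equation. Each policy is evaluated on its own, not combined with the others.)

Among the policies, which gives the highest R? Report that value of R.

365

Policy A (P − 42, F − 24):
  P = 23 − 42 = -19
  F = 54 − 24 = 30
  R = -55 − 6·(-19) + 3·30 = 149
Policy B (P − 51, F + 30):
  P = 23 − 51 = -28
  F = 54 + 30 = 84
  R = -55 − 6·(-28) + 3·84 = 365
Policy C (P + 35):
  P = 23 + 35 = 58
  F = 54
  R = -55 − 6·58 + 3·54 = -241
Comparing — Policy A: R=149, Policy B: R=365, Policy C: R=-241. Highest is 365 (Policy B).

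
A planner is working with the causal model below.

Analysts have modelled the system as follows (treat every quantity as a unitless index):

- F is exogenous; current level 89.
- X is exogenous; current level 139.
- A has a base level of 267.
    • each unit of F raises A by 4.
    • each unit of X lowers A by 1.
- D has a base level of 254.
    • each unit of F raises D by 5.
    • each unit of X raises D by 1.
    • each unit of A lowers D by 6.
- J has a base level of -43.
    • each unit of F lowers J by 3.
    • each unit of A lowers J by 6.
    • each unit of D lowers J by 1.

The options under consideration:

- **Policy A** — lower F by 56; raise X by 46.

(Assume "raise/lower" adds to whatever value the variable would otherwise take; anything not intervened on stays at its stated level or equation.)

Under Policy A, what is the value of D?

Policy A (F − 56, X + 46):
  F = 89 − 56 = 33
  X = 139 + 46 = 185
  A = 267 + 4·33 − 185 = 214
  D = 254 + 5·33 + 185 − 6·214 = -680

-680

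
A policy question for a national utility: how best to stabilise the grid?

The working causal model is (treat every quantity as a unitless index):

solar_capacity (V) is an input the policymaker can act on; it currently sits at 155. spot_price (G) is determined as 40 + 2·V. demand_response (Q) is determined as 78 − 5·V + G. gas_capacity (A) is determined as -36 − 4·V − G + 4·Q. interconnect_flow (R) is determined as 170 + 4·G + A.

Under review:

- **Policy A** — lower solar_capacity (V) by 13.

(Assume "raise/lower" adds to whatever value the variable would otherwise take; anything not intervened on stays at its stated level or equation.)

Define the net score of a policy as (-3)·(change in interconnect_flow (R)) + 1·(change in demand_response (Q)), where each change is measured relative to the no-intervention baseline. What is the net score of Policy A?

Baseline:
  V = 155
  G = 40 + 2·155 = 350
  Q = 78 − 5·155 + 350 = -347
  A = -36 − 4·155 − 350 + 4·(-347) = -2394
  R = 170 + 4·350 + (-2394) = -824
Policy A (V − 13):
  V = 155 − 13 = 142
  G = 40 + 2·142 = 324
  Q = 78 − 5·142 + 324 = -308
  A = -36 − 4·142 − 324 + 4·(-308) = -2160
  R = 170 + 4·324 + (-2160) = -694
ΔR = -694 − (-824) = 130; ΔQ = -308 − (-347) = 39
Score = (-3)·130 + 1·39 = -351

-351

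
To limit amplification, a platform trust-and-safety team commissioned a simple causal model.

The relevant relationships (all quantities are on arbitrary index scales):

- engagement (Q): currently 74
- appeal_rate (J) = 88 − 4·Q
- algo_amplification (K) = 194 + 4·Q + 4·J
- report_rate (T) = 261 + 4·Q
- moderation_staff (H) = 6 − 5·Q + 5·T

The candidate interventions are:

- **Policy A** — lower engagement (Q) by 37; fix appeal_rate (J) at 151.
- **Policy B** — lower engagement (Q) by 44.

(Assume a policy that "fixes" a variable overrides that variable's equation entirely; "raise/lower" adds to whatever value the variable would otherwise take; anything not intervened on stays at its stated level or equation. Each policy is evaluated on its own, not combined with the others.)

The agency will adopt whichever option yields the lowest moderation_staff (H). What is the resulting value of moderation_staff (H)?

Policy A (Q − 37, J := 151):
  Q = 74 − 37 = 37
  T = 261 + 4·37 = 409
  H = 6 − 5·37 + 5·409 = 1866
Policy B (Q − 44):
  Q = 74 − 44 = 30
  T = 261 + 4·30 = 381
  H = 6 − 5·30 + 5·381 = 1761
Comparing — Policy A: H=1866, Policy B: H=1761. Lowest is 1761 (Policy B).

1761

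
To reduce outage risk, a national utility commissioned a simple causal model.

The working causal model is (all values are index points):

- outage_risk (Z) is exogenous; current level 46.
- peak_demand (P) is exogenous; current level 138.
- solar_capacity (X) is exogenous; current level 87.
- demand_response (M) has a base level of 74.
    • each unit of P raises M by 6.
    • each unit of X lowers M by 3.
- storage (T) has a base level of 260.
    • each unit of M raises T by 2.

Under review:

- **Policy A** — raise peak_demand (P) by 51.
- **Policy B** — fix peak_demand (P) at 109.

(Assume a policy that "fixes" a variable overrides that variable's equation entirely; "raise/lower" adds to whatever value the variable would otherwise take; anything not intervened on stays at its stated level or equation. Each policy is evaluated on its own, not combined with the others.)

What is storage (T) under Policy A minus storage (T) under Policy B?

960

Policy A (P + 51):
  P = 138 + 51 = 189
  X = 87
  M = 74 + 6·189 − 3·87 = 947
  T = 260 + 2·947 = 2154
Policy B (P := 109):
  P = 109
  X = 87
  M = 74 + 6·109 − 3·87 = 467
  T = 260 + 2·467 = 1194
T: 2154 − 1194 = 960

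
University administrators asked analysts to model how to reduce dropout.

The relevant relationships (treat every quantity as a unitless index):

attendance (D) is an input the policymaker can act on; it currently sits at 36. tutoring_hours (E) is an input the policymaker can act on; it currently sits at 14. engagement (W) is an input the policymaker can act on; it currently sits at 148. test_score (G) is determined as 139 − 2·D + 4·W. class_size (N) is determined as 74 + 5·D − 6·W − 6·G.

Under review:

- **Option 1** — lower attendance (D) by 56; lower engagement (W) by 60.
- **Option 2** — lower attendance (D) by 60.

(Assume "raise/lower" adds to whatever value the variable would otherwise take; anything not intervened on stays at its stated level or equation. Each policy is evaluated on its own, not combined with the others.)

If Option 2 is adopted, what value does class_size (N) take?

Option 2 (D − 60):
  D = 36 − 60 = -24
  W = 148
  G = 139 − 2·(-24) + 4·148 = 779
  N = 74 + 5·(-24) − 6·148 − 6·779 = -5608

-5608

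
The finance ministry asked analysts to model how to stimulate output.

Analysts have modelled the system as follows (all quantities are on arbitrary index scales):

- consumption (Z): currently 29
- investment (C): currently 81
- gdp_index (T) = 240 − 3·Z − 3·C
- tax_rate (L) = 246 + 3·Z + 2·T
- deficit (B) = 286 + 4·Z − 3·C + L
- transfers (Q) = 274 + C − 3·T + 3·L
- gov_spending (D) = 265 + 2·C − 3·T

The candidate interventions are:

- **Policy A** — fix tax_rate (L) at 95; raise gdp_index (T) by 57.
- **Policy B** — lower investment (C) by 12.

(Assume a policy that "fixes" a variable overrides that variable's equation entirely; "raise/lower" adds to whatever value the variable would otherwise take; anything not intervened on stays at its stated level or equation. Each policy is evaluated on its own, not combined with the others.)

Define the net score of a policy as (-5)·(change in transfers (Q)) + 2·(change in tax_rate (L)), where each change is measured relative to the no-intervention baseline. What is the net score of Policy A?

1609

Baseline:
  Z = 29
  C = 81
  T = 240 − 3·29 − 3·81 = -90
  L = 246 + 3·29 + 2·(-90) = 153
  Q = 274 + 81 − 3·(-90) + 3·153 = 1084
Policy A (L := 95, T + 57):
  Z = 29
  C = 81
  T = 240 − 3·29 − 3·81 (+57 from intervention) = -33
  L = 95
  Q = 274 + 81 − 3·(-33) + 3·95 = 739
ΔQ = 739 − 1084 = -345; ΔL = 95 − 153 = -58
Score = (-5)·(-345) + 2·(-58) = 1609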